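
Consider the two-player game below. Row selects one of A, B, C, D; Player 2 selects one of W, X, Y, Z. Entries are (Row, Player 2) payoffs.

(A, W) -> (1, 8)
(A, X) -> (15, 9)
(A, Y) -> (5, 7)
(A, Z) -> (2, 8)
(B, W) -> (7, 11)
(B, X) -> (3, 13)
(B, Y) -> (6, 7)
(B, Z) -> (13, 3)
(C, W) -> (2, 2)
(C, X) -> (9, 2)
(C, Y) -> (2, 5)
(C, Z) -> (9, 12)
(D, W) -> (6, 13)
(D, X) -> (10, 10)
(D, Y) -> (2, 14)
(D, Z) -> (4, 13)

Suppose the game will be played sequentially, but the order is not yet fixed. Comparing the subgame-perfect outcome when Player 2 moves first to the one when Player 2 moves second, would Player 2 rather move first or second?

first

If Row leads: Player 2's best replies are A→X, B→X, C→Z, D→Y; Row's induced payoffs 15, 3, 9, 2; outcome (A, X), payoffs (15, 9).
If Player 2 leads: Row's best replies are W→B, X→A, Y→B, Z→B; Player 2's induced payoffs 11, 9, 7, 3; outcome (B, W), payoffs (7, 11).
Player 2 gets 11 moving first and 9 moving second, so Player 2 prefers to move first.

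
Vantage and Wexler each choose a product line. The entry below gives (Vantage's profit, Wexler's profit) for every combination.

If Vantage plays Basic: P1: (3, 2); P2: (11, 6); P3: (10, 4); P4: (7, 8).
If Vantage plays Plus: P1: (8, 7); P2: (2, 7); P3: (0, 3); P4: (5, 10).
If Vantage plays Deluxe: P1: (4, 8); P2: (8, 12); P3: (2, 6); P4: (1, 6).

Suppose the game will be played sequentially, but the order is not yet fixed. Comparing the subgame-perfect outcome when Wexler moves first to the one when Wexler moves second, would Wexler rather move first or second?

second

If Vantage leads: Wexler's best replies are Basic→P4, Plus→P4, Deluxe→P2; Vantage's induced payoffs 7, 5, 8; outcome (Deluxe, P2), payoffs (8, 12).
If Wexler leads: Vantage's best replies are P1→Plus, P2→Basic, P3→Basic, P4→Basic; Wexler's induced payoffs 7, 6, 4, 8; outcome (Basic, P4), payoffs (7, 8).
Wexler gets 8 moving first and 12 moving second, so Wexler prefers to move second.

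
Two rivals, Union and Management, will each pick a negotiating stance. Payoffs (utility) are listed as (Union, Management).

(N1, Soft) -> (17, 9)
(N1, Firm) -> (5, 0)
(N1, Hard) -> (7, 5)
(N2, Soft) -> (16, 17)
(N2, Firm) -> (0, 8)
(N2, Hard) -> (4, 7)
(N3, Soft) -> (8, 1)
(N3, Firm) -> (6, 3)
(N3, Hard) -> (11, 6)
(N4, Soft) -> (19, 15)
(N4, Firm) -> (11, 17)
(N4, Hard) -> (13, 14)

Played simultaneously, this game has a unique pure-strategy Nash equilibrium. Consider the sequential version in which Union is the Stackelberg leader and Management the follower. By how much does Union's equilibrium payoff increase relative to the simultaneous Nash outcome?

Solve by backward induction (Union leads).
- N1: BR = Soft, leader payoff 17.
- N2: BR = Soft, leader payoff 16.
- N3: BR = Hard, leader payoff 11.
- N4: BR = Firm, leader payoff 11.
Union's induced payoffs are 17, 16, 11, 11, so Union commits to N1. Subgame-perfect outcome: (N1, Soft) with payoffs (17, 9).
For the simultaneous game, intersect best replies.
Union's best replies: Soft→N4; Firm→N4; Hard→N4.
Management's best replies: N1→Soft; N2→Soft; N3→Hard; N4→Firm.
Only (N4, Firm) has each player best-responding; Nash payoffs (11, 17).
Union's commitment gain: 17 − 11 = 6.

6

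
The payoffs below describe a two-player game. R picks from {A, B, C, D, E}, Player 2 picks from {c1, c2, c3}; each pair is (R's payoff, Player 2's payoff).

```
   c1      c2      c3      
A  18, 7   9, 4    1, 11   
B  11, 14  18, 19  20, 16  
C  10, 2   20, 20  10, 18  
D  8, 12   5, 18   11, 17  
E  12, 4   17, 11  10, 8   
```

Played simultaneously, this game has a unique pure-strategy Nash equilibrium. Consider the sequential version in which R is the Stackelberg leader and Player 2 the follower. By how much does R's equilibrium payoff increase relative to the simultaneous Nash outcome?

Work backward from Player 2's decision.
- A: Player 2 compares 7, 4, 11 and picks c3; R would get 1.
- B: Player 2 compares 14, 19, 16 and picks c2; R would get 18.
- C: Player 2 compares 2, 20, 18 and picks c2; R would get 20.
- D: Player 2 compares 12, 18, 17 and picks c2; R would get 5.
- E: Player 2 compares 4, 11, 8 and picks c2; R would get 17.
R's induced payoffs are 1, 18, 20, 5, 17, so R commits to C. Subgame-perfect outcome: (C, c2) with payoffs (20, 20).
Now find the simultaneous Nash equilibrium.
R's best replies: c1→A; c2→C; c3→B.
Player 2's best replies: A→c3; B→c2; C→c2; D→c2; E→c2.
The unique mutual best reply is (C, c2), giving (20, 20).
R's commitment gain: 20 − 20 = 0.

0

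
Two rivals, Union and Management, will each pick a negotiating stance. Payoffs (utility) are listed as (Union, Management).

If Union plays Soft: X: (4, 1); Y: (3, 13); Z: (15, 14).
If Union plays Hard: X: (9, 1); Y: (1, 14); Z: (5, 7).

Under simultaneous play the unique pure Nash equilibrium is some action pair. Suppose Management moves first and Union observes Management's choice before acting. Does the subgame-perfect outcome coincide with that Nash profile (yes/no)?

yes

Work backward from Union's decision.
- X: Union compares 4, 9 and picks Hard; Management would get 1.
- Y: Union compares 3, 1 and picks Soft; Management would get 13.
- Z: Union compares 15, 5 and picks Soft; Management would get 14.
Maximizing over 1, 13, 14, Management chooses Z. Subgame-perfect outcome: (Soft, Z) with payoffs (15, 14).
For the simultaneous game, intersect best replies.
Union's best replies: X→Hard; Y→Soft; Z→Soft.
Management's best replies: Soft→Z; Hard→Y.
Only (Soft, Z) has each player best-responding; Nash payoffs (15, 14).
Sequential outcome (Soft, Z) coincides with the Nash profile (Soft, Z).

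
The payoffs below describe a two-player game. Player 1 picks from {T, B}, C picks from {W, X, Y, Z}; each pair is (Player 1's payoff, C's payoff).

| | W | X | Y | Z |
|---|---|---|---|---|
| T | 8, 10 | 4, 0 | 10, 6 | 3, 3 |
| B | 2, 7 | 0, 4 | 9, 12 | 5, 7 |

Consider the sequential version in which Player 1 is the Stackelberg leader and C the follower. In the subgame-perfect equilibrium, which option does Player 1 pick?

B

Work backward from C's decision.
- T: C compares 10, 0, 6, 3 and picks W; Player 1 would get 8.
- B: C compares 7, 4, 12, 7 and picks Y; Player 1 would get 9.
Among 8, 9, the best is 9 at B. Subgame-perfect outcome: (B, Y) with payoffs (9, 12).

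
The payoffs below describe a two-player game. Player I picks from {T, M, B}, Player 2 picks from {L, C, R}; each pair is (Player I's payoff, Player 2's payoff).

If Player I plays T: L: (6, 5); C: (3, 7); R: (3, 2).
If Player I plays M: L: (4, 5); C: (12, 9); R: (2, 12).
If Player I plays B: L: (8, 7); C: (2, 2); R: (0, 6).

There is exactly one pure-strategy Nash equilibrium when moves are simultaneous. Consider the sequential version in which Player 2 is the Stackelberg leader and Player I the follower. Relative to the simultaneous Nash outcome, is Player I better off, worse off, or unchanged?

better off

Player I best-responds to each possible Player 2 move:
- L → Player I plays B (best of 6, 4, 8); Player 2 gets 7.
- C → Player I plays M (best of 3, 12, 2); Player 2 gets 9.
- R → Player I plays T (best of 3, 2, 0); Player 2 gets 2.
Maximizing over 7, 9, 2, Player 2 chooses C. Subgame-perfect outcome: (M, C) with payoffs (12, 9).
Under simultaneous play:
Player I's best replies: L→B; C→M; R→T.
Player 2's best replies: T→C; M→R; B→L.
The unique mutual best reply is (B, L), giving (8, 7).
Player I earns 12 sequentially versus 8 at the Nash outcome: better off.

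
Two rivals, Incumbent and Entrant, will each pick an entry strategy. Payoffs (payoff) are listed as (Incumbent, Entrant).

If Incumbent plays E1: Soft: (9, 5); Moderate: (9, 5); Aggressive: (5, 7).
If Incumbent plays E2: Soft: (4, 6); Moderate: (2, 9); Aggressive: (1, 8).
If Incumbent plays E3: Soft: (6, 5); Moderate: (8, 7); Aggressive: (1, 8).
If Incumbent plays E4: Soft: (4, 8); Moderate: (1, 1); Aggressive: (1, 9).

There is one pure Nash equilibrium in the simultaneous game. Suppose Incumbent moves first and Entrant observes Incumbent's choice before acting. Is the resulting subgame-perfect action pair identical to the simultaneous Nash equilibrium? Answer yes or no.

yes

Backward induction with Incumbent moving first.
- E1: Entrant compares 5, 5, 7 and picks Aggressive; Incumbent would get 5.
- E2: Entrant compares 6, 9, 8 and picks Moderate; Incumbent would get 2.
- E3: Entrant compares 5, 7, 8 and picks Aggressive; Incumbent would get 1.
- E4: Entrant compares 8, 1, 9 and picks Aggressive; Incumbent would get 1.
Incumbent's induced payoffs are 5, 2, 1, 1, so Incumbent commits to E1. Subgame-perfect outcome: (E1, Aggressive) with payoffs (5, 7).
Now find the simultaneous Nash equilibrium.
Incumbent's best replies: Soft→E1; Moderate→E1; Aggressive→E1.
Entrant's best replies: E1→Aggressive; E2→Moderate; E3→Aggressive; E4→Aggressive.
The unique mutual best reply is (E1, Aggressive), giving (5, 7).
Sequential outcome (E1, Aggressive) coincides with the Nash profile (E1, Aggressive).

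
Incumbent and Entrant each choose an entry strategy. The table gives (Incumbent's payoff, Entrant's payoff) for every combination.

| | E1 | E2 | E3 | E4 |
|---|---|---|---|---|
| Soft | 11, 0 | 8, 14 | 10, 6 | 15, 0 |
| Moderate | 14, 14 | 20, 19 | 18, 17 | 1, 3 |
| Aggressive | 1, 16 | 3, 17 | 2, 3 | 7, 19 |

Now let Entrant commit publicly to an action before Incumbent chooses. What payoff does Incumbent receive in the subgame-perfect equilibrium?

20

Work backward from Incumbent's decision.
- E1 → Incumbent plays Moderate (best of 11, 14, 1); Entrant gets 14.
- E2 → Incumbent plays Moderate (best of 8, 20, 3); Entrant gets 19.
- E3 → Incumbent plays Moderate (best of 10, 18, 2); Entrant gets 17.
- E4 → Incumbent plays Soft (best of 15, 1, 7); Entrant gets 0.
Maximizing over 14, 19, 17, 0, Entrant chooses E2. Subgame-perfect outcome: (Moderate, E2) with payoffs (20, 19).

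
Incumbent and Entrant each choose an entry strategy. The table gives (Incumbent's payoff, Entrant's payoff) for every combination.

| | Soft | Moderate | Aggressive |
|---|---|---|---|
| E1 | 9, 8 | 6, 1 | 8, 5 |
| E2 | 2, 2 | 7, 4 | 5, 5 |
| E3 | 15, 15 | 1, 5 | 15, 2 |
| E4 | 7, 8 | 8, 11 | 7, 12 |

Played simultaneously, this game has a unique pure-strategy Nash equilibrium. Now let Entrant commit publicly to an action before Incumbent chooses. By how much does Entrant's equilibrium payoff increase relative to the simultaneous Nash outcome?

Solve by backward induction (Entrant leads).
- Soft → Incumbent plays E3 (best of 9, 2, 15, 7); Entrant gets 15.
- Moderate → Incumbent plays E4 (best of 6, 7, 1, 8); Entrant gets 11.
- Aggressive → Incumbent plays E3 (best of 8, 5, 15, 7); Entrant gets 2.
Maximizing over 15, 11, 2, Entrant chooses Soft. Subgame-perfect outcome: (E3, Soft) with payoffs (15, 15).
Now find the simultaneous Nash equilibrium.
Incumbent's best replies: Soft→E3; Moderate→E4; Aggressive→E3.
Entrant's best replies: E1→Soft; E2→Aggressive; E3→Soft; E4→Aggressive.
The unique mutual best reply is (E3, Soft), giving (15, 15).
Entrant's commitment gain: 15 − 15 = 0.

0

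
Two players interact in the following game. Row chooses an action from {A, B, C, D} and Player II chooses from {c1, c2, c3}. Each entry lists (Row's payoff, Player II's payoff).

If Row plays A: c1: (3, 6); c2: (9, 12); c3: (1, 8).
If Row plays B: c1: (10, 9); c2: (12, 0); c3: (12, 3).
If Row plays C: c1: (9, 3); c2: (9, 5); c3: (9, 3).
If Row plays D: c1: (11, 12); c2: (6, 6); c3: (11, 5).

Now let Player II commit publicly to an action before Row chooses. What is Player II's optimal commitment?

Backward induction with Player II moving first.
- c1 → Row plays D (best of 3, 10, 9, 11); Player II gets 12.
- c2 → Row plays B (best of 9, 12, 9, 6); Player II gets 0.
- c3 → Row plays B (best of 1, 12, 9, 11); Player II gets 3.
Among 12, 0, 3, the best is 12 at c1. Subgame-perfect outcome: (D, c1) with payoffs (11, 12).

c1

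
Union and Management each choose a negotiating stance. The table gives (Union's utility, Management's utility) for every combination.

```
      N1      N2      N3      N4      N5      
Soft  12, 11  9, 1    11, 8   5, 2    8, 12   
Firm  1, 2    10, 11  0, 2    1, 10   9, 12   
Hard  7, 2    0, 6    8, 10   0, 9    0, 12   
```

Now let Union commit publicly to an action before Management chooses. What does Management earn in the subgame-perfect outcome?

12

Solve by backward induction (Union leads).
- Soft: Management compares 11, 1, 8, 2, 12 and picks N5; Union would get 8.
- Firm: Management compares 2, 11, 2, 10, 12 and picks N5; Union would get 9.
- Hard: Management compares 2, 6, 10, 9, 12 and picks N5; Union would get 0.
Maximizing over 8, 9, 0, Union chooses Firm. Subgame-perfect outcome: (Firm, N5) with payoffs (9, 12).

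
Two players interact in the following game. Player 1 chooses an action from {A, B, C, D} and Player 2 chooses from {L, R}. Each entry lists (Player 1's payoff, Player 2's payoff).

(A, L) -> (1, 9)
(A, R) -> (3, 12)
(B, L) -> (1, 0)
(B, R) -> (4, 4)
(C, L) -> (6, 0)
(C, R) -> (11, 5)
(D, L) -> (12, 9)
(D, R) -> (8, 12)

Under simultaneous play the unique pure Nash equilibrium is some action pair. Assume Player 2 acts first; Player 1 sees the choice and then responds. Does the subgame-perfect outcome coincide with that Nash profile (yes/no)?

Player 1 best-responds to each possible Player 2 move:
- L → Player 1 plays D (best of 1, 1, 6, 12); Player 2 gets 9.
- R → Player 1 plays C (best of 3, 4, 11, 8); Player 2 gets 5.
Maximizing over 9, 5, Player 2 chooses L. Subgame-perfect outcome: (D, L) with payoffs (12, 9).
Under simultaneous play:
Player 1's best replies: L→D; R→C.
Player 2's best replies: A→R; B→R; C→R; D→R.
Only (C, R) has each player best-responding; Nash payoffs (11, 5).
Sequential outcome (D, L) differs from the Nash profile (C, R).

no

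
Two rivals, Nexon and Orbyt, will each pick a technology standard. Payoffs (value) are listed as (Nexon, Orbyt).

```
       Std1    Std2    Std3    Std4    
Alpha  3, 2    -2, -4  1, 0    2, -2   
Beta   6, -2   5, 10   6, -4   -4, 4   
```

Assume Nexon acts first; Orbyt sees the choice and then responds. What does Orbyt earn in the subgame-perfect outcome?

Work backward from Orbyt's decision.
- Alpha → Orbyt plays Std1 (best of 2, -4, 0, -2); Nexon gets 3.
- Beta → Orbyt plays Std2 (best of -2, 10, -4, 4); Nexon gets 5.
Nexon's induced payoffs are 3, 5, so Nexon commits to Beta. Subgame-perfect outcome: (Beta, Std2) with payoffs (5, 10).

10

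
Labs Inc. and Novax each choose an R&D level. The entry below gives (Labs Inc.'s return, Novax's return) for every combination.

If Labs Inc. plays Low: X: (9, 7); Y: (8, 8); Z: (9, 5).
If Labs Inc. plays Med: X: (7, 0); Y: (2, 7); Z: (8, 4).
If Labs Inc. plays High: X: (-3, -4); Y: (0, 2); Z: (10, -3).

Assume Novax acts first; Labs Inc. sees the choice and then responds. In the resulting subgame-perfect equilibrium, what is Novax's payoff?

Work backward from Labs Inc.'s decision.
- X → Labs Inc. plays Low (best of 9, 7, -3); Novax gets 7.
- Y → Labs Inc. plays Low (best of 8, 2, 0); Novax gets 8.
- Z → Labs Inc. plays High (best of 9, 8, 10); Novax gets -3.
Maximizing over 7, 8, -3, Novax chooses Y. Subgame-perfect outcome: (Low, Y) with payoffs (8, 8).

8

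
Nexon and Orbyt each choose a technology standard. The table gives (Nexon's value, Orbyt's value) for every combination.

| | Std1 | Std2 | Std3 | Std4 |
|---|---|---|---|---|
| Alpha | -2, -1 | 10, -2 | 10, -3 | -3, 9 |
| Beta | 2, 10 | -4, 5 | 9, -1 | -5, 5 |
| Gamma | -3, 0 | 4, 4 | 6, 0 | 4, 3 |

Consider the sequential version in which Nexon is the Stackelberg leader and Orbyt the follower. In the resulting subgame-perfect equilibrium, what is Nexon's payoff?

Orbyt best-responds to each possible Nexon move:
- Alpha: Orbyt compares -1, -2, -3, 9 and picks Std4; Nexon would get -3.
- Beta: Orbyt compares 10, 5, -1, 5 and picks Std1; Nexon would get 2.
- Gamma: Orbyt compares 0, 4, 0, 3 and picks Std2; Nexon would get 4.
Nexon's induced payoffs are -3, 2, 4, so Nexon commits to Gamma. Subgame-perfect outcome: (Gamma, Std2) with payoffs (4, 4).

4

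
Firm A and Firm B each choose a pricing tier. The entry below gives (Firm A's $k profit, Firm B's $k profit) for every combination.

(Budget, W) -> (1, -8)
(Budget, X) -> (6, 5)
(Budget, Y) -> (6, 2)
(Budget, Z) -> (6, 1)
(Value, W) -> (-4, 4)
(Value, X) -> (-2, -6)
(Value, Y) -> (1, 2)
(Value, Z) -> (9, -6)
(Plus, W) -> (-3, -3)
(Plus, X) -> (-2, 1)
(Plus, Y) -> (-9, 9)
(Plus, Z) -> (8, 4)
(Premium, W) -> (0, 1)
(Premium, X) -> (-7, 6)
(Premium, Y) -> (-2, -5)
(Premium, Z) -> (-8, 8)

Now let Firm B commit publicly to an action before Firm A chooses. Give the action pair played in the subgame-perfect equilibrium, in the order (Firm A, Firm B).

(Budget, X)

Solve by backward induction (Firm B leads).
- W → Firm A plays Budget (best of 1, -4, -3, 0); Firm B gets -8.
- X → Firm A plays Budget (best of 6, -2, -2, -7); Firm B gets 5.
- Y → Firm A plays Budget (best of 6, 1, -9, -2); Firm B gets 2.
- Z → Firm A plays Value (best of 6, 9, 8, -8); Firm B gets -6.
Among -8, 5, 2, -6, the best is 5 at X. Subgame-perfect outcome: (Budget, X) with payoffs (6, 5).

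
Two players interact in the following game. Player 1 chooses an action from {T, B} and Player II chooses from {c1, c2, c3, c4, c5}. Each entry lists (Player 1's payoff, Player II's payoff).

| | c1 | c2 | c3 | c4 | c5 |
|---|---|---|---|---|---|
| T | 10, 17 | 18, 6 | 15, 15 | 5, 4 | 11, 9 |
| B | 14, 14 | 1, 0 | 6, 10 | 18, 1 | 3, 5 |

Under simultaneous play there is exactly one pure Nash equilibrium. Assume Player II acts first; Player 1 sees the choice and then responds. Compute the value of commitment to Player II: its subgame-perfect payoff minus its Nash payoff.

Solve by backward induction (Player II leads).
- c1: Player 1 compares 10, 14 and picks B; Player II would get 14.
- c2: Player 1 compares 18, 1 and picks T; Player II would get 6.
- c3: Player 1 compares 15, 6 and picks T; Player II would get 15.
- c4: Player 1 compares 5, 18 and picks B; Player II would get 1.
- c5: Player 1 compares 11, 3 and picks T; Player II would get 9.
Player II's induced payoffs are 14, 6, 15, 1, 9, so Player II commits to c3. Subgame-perfect outcome: (T, c3) with payoffs (15, 15).
Under simultaneous play:
Player 1's best replies: c1→B; c2→T; c3→T; c4→B; c5→T.
Player II's best replies: T→c1; B→c1.
The unique mutual best reply is (B, c1), giving (14, 14).
Player II's commitment gain: 15 − 14 = 1.

1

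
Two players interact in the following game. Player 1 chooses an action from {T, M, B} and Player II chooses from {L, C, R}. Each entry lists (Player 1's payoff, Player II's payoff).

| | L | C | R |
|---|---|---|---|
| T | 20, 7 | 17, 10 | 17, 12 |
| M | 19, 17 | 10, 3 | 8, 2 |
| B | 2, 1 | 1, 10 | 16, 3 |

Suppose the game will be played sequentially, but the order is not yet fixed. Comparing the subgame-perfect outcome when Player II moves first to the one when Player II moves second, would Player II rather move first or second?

If Player 1 leads: Player II's best replies are T→R, M→L, B→C; Player 1's induced payoffs 17, 19, 1; outcome (M, L), payoffs (19, 17).
If Player II leads: Player 1's best replies are L→T, C→T, R→T; Player II's induced payoffs 7, 10, 12; outcome (T, R), payoffs (17, 12).
Player II gets 12 moving first and 17 moving second, so Player II prefers to move second.

second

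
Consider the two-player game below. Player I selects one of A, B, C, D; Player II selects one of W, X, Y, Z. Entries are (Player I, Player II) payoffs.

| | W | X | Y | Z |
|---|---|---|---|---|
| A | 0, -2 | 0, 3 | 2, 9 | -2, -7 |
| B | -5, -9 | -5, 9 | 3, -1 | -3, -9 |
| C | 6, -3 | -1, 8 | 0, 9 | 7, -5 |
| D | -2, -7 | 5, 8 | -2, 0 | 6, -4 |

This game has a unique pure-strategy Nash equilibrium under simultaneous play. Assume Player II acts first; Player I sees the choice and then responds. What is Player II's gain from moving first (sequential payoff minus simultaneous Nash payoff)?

Player I best-responds to each possible Player II move:
- W: BR = C, leader payoff -3.
- X: BR = D, leader payoff 8.
- Y: BR = B, leader payoff -1.
- Z: BR = C, leader payoff -5.
Player II's induced payoffs are -3, 8, -1, -5, so Player II commits to X. Subgame-perfect outcome: (D, X) with payoffs (5, 8).
For the simultaneous game, intersect best replies.
Player I's best replies: W→C; X→D; Y→B; Z→C.
Player II's best replies: A→Y; B→X; C→Y; D→X.
Only (D, X) has each player best-responding; Nash payoffs (5, 8).
Player II's commitment gain: 8 − 8 = 0.

0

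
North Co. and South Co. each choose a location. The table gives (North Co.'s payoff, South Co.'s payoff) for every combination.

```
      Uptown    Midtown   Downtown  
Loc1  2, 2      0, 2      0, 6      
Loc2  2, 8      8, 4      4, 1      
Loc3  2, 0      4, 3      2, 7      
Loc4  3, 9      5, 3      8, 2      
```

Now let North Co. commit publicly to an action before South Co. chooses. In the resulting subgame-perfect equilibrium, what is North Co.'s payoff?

3

Work backward from South Co.'s decision.
- Loc1 → South Co. plays Downtown (best of 2, 2, 6); North Co. gets 0.
- Loc2 → South Co. plays Uptown (best of 8, 4, 1); North Co. gets 2.
- Loc3 → South Co. plays Downtown (best of 0, 3, 7); North Co. gets 2.
- Loc4 → South Co. plays Uptown (best of 9, 3, 2); North Co. gets 3.
North Co.'s induced payoffs are 0, 2, 2, 3, so North Co. commits to Loc4. Subgame-perfect outcome: (Loc4, Uptown) with payoffs (3, 9).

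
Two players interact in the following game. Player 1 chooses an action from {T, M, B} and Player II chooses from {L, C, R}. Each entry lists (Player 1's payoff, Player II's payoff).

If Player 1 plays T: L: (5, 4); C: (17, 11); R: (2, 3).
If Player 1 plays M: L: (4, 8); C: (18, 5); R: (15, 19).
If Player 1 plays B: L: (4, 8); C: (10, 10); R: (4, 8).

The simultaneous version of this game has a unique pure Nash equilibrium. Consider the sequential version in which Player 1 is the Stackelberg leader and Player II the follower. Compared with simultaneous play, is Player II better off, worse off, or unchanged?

Solve by backward induction (Player 1 leads).
- T: BR = C, leader payoff 17.
- M: BR = R, leader payoff 15.
- B: BR = C, leader payoff 10.
Player 1's induced payoffs are 17, 15, 10, so Player 1 commits to T. Subgame-perfect outcome: (T, C) with payoffs (17, 11).
Under simultaneous play:
Player 1's best replies: L→T; C→M; R→M.
Player II's best replies: T→C; M→R; B→C.
The unique mutual best reply is (M, R), giving (15, 19).
Player II earns 11 sequentially versus 19 at the Nash outcome: worse off.

worse off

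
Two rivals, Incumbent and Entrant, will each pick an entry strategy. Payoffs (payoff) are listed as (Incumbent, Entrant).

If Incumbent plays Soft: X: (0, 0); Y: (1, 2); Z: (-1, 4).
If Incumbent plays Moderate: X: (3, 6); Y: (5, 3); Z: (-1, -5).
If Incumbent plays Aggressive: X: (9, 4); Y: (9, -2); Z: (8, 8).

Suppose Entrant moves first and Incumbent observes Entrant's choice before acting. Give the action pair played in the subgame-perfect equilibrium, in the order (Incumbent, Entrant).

Work backward from Incumbent's decision.
- X: BR = Aggressive, leader payoff 4.
- Y: BR = Aggressive, leader payoff -2.
- Z: BR = Aggressive, leader payoff 8.
Maximizing over 4, -2, 8, Entrant chooses Z. Subgame-perfect outcome: (Aggressive, Z) with payoffs (8, 8).

(Aggressive, Z)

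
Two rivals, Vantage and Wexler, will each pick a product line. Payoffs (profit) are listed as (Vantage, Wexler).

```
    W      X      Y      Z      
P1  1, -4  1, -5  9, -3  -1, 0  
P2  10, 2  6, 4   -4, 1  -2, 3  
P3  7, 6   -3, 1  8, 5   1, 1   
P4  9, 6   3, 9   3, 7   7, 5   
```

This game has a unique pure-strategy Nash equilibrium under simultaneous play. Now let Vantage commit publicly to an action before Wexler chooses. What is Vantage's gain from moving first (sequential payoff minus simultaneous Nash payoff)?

1

Backward induction with Vantage moving first.
- P1: Wexler compares -4, -5, -3, 0 and picks Z; Vantage would get -1.
- P2: Wexler compares 2, 4, 1, 3 and picks X; Vantage would get 6.
- P3: Wexler compares 6, 1, 5, 1 and picks W; Vantage would get 7.
- P4: Wexler compares 6, 9, 7, 5 and picks X; Vantage would get 3.
Among -1, 6, 7, 3, the best is 7 at P3. Subgame-perfect outcome: (P3, W) with payoffs (7, 6).
Under simultaneous play:
Vantage's best replies: W→P2; X→P2; Y→P1; Z→P4.
Wexler's best replies: P1→Z; P2→X; P3→W; P4→X.
The unique mutual best reply is (P2, X), giving (6, 4).
Vantage's commitment gain: 7 − 6 = 1.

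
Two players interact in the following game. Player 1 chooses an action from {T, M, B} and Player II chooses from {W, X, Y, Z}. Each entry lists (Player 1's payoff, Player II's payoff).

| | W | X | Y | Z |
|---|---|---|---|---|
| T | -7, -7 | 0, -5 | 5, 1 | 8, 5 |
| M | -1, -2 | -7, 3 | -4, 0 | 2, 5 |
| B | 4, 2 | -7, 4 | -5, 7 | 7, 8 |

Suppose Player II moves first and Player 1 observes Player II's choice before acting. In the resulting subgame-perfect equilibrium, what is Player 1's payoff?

8

Backward induction with Player II moving first.
- W: Player 1 compares -7, -1, 4 and picks B; Player II would get 2.
- X: Player 1 compares 0, -7, -7 and picks T; Player II would get -5.
- Y: Player 1 compares 5, -4, -5 and picks T; Player II would get 1.
- Z: Player 1 compares 8, 2, 7 and picks T; Player II would get 5.
Player II's induced payoffs are 2, -5, 1, 5, so Player II commits to Z. Subgame-perfect outcome: (T, Z) with payoffs (8, 5).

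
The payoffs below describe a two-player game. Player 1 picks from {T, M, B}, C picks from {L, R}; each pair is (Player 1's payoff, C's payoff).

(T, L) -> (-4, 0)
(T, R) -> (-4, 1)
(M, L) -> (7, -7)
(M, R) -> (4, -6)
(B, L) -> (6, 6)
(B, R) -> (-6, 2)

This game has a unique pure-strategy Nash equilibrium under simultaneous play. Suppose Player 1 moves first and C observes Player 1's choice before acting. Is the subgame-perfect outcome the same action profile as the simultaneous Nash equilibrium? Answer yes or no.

no

Backward induction with Player 1 moving first.
- T: C compares 0, 1 and picks R; Player 1 would get -4.
- M: C compares -7, -6 and picks R; Player 1 would get 4.
- B: C compares 6, 2 and picks L; Player 1 would get 6.
Player 1's induced payoffs are -4, 4, 6, so Player 1 commits to B. Subgame-perfect outcome: (B, L) with payoffs (6, 6).
Now find the simultaneous Nash equilibrium.
Player 1's best replies: L→M; R→M.
C's best replies: T→R; M→R; B→L.
The unique mutual best reply is (M, R), giving (4, -6).
Sequential outcome (B, L) differs from the Nash profile (M, R).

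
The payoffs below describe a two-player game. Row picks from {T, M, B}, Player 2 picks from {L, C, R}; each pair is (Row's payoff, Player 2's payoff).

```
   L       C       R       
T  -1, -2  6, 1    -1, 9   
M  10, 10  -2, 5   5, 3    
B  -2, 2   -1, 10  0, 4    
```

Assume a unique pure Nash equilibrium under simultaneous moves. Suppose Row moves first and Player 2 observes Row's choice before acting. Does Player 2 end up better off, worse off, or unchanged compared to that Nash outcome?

unchanged

Backward induction with Row moving first.
- T → Player 2 plays R (best of -2, 1, 9); Row gets -1.
- M → Player 2 plays L (best of 10, 5, 3); Row gets 10.
- B → Player 2 plays C (best of 2, 10, 4); Row gets -1.
Maximizing over -1, 10, -1, Row chooses M. Subgame-perfect outcome: (M, L) with payoffs (10, 10).
Now find the simultaneous Nash equilibrium.
Row's best replies: L→M; C→T; R→M.
Player 2's best replies: T→R; M→L; B→C.
Only (M, L) has each player best-responding; Nash payoffs (10, 10).
Player 2 earns 10 sequentially versus 10 at the Nash outcome: unchanged.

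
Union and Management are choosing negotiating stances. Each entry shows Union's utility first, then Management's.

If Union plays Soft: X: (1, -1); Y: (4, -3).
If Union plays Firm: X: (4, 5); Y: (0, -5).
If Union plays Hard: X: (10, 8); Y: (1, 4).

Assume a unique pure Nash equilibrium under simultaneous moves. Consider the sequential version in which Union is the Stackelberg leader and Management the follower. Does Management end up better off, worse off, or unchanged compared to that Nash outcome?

Solve by backward induction (Union leads).
- Soft: Management compares -1, -3 and picks X; Union would get 1.
- Firm: Management compares 5, -5 and picks X; Union would get 4.
- Hard: Management compares 8, 4 and picks X; Union would get 10.
Among 1, 4, 10, the best is 10 at Hard. Subgame-perfect outcome: (Hard, X) with payoffs (10, 8).
Under simultaneous play:
Union's best replies: X→Hard; Y→Soft.
Management's best replies: Soft→X; Firm→X; Hard→X.
The unique mutual best reply is (Hard, X), giving (10, 8).
Management earns 8 sequentially versus 8 at the Nash outcome: unchanged.

unchanged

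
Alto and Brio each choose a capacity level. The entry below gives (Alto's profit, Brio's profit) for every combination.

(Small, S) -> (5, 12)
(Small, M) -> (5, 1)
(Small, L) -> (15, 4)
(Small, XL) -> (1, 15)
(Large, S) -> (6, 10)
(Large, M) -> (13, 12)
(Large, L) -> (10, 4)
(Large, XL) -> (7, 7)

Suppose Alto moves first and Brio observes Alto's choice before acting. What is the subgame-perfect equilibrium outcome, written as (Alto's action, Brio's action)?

(Large, M)

Brio best-responds to each possible Alto move:
- Small: BR = XL, leader payoff 1.
- Large: BR = M, leader payoff 13.
Among 1, 13, the best is 13 at Large. Subgame-perfect outcome: (Large, M) with payoffs (13, 12).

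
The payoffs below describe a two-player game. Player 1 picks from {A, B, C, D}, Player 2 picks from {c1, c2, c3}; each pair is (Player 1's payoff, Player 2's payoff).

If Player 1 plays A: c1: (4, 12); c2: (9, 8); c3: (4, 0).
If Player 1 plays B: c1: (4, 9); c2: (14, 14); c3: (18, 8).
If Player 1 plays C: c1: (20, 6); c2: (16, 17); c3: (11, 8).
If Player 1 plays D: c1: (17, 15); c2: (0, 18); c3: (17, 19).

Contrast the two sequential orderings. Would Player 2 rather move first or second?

second

If Player 1 leads: Player 2's best replies are A→c1, B→c2, C→c2, D→c3; Player 1's induced payoffs 4, 14, 16, 17; outcome (D, c3), payoffs (17, 19).
If Player 2 leads: Player 1's best replies are c1→C, c2→C, c3→B; Player 2's induced payoffs 6, 17, 8; outcome (C, c2), payoffs (16, 17).
Player 2 gets 17 moving first and 19 moving second, so Player 2 prefers to move second.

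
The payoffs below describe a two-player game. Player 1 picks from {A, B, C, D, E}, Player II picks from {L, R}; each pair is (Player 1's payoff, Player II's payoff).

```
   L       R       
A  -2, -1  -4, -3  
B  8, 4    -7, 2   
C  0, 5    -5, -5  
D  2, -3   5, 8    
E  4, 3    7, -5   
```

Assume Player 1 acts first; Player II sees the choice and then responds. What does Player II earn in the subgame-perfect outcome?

Player II best-responds to each possible Player 1 move:
- A: Player II compares -1, -3 and picks L; Player 1 would get -2.
- B: Player II compares 4, 2 and picks L; Player 1 would get 8.
- C: Player II compares 5, -5 and picks L; Player 1 would get 0.
- D: Player II compares -3, 8 and picks R; Player 1 would get 5.
- E: Player II compares 3, -5 and picks L; Player 1 would get 4.
Maximizing over -2, 8, 0, 5, 4, Player 1 chooses B. Subgame-perfect outcome: (B, L) with payoffs (8, 4).

4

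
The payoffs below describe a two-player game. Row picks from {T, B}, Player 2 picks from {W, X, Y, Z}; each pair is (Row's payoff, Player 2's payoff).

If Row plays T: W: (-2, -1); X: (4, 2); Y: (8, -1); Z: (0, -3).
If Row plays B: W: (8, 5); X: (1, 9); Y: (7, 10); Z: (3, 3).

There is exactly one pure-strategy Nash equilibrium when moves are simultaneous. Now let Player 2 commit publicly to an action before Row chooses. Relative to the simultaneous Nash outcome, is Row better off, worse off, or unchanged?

better off

Solve by backward induction (Player 2 leads).
- W: Row compares -2, 8 and picks B; Player 2 would get 5.
- X: Row compares 4, 1 and picks T; Player 2 would get 2.
- Y: Row compares 8, 7 and picks T; Player 2 would get -1.
- Z: Row compares 0, 3 and picks B; Player 2 would get 3.
Among 5, 2, -1, 3, the best is 5 at W. Subgame-perfect outcome: (B, W) with payoffs (8, 5).
For the simultaneous game, intersect best replies.
Row's best replies: W→B; X→T; Y→T; Z→B.
Player 2's best replies: T→X; B→Y.
The unique mutual best reply is (T, X), giving (4, 2).
Row earns 8 sequentially versus 4 at the Nash outcome: better off.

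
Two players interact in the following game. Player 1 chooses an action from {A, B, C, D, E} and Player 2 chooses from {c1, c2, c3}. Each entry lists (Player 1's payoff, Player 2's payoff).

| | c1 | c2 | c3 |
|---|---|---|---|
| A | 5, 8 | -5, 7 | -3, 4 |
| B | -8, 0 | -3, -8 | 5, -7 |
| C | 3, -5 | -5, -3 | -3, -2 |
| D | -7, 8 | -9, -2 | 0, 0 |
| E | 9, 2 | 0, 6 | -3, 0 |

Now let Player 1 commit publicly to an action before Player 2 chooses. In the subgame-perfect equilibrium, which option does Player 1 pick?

Solve by backward induction (Player 1 leads).
- A: BR = c1, leader payoff 5.
- B: BR = c1, leader payoff -8.
- C: BR = c3, leader payoff -3.
- D: BR = c1, leader payoff -7.
- E: BR = c2, leader payoff 0.
Player 1's induced payoffs are 5, -8, -3, -7, 0, so Player 1 commits to A. Subgame-perfect outcome: (A, c1) with payoffs (5, 8).

A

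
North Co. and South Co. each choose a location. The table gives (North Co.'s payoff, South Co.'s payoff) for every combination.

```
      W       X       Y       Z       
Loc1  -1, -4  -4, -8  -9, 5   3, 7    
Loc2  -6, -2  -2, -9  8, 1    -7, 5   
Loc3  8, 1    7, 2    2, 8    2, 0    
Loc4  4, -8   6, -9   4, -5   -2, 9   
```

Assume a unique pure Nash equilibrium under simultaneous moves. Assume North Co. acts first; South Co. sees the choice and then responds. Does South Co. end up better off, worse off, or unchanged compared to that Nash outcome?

unchanged

South Co. best-responds to each possible North Co. move:
- Loc1: South Co. compares -4, -8, 5, 7 and picks Z; North Co. would get 3.
- Loc2: South Co. compares -2, -9, 1, 5 and picks Z; North Co. would get -7.
- Loc3: South Co. compares 1, 2, 8, 0 and picks Y; North Co. would get 2.
- Loc4: South Co. compares -8, -9, -5, 9 and picks Z; North Co. would get -2.
North Co.'s induced payoffs are 3, -7, 2, -2, so North Co. commits to Loc1. Subgame-perfect outcome: (Loc1, Z) with payoffs (3, 7).
Under simultaneous play:
North Co.'s best replies: W→Loc3; X→Loc3; Y→Loc2; Z→Loc1.
South Co.'s best replies: Loc1→Z; Loc2→Z; Loc3→Y; Loc4→Z.
The unique mutual best reply is (Loc1, Z), giving (3, 7).
South Co. earns 7 sequentially versus 7 at the Nash outcome: unchanged.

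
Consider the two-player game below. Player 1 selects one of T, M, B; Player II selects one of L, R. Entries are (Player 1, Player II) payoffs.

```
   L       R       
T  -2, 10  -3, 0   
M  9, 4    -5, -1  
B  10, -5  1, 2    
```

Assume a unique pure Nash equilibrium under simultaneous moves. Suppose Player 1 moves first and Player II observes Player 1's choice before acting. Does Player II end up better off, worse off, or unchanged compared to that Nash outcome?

Work backward from Player II's decision.
- T: BR = L, leader payoff -2.
- M: BR = L, leader payoff 9.
- B: BR = R, leader payoff 1.
Player 1's induced payoffs are -2, 9, 1, so Player 1 commits to M. Subgame-perfect outcome: (M, L) with payoffs (9, 4).
Now find the simultaneous Nash equilibrium.
Player 1's best replies: L→B; R→B.
Player II's best replies: T→L; M→L; B→R.
Only (B, R) has each player best-responding; Nash payoffs (1, 2).
Player II earns 4 sequentially versus 2 at the Nash outcome: better off.

better off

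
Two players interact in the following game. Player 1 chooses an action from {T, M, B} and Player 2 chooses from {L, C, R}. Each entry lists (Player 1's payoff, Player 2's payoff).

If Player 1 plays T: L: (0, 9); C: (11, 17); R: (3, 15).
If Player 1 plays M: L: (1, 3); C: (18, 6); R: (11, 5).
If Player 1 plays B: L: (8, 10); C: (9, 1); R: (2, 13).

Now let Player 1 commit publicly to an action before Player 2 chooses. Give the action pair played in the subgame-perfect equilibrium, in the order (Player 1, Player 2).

(M, C)

Solve by backward induction (Player 1 leads).
- T: BR = C, leader payoff 11.
- M: BR = C, leader payoff 18.
- B: BR = R, leader payoff 2.
Among 11, 18, 2, the best is 18 at M. Subgame-perfect outcome: (M, C) with payoffs (18, 6).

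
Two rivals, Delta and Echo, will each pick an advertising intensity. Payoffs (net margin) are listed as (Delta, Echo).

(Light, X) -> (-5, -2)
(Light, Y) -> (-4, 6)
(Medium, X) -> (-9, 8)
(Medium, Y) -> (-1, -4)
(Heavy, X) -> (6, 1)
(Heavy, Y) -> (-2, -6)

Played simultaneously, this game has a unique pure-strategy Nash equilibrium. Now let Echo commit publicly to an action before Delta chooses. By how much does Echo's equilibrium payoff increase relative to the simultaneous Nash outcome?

Delta best-responds to each possible Echo move:
- X: BR = Heavy, leader payoff 1.
- Y: BR = Medium, leader payoff -4.
Maximizing over 1, -4, Echo chooses X. Subgame-perfect outcome: (Heavy, X) with payoffs (6, 1).
For the simultaneous game, intersect best replies.
Delta's best replies: X→Heavy; Y→Medium.
Echo's best replies: Light→Y; Medium→X; Heavy→X.
Only (Heavy, X) has each player best-responding; Nash payoffs (6, 1).
Echo's commitment gain: 1 − 1 = 0.

0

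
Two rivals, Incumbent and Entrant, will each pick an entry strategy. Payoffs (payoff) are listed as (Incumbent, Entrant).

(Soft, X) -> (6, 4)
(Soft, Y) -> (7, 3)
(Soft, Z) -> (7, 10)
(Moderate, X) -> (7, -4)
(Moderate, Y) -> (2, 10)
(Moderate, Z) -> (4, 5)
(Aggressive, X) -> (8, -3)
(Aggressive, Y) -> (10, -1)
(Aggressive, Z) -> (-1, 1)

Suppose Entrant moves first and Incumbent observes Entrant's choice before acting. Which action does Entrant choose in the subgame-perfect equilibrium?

Incumbent best-responds to each possible Entrant move:
- X → Incumbent plays Aggressive (best of 6, 7, 8); Entrant gets -3.
- Y → Incumbent plays Aggressive (best of 7, 2, 10); Entrant gets -1.
- Z → Incumbent plays Soft (best of 7, 4, -1); Entrant gets 10.
Entrant's induced payoffs are -3, -1, 10, so Entrant commits to Z. Subgame-perfect outcome: (Soft, Z) with payoffs (7, 10).

Z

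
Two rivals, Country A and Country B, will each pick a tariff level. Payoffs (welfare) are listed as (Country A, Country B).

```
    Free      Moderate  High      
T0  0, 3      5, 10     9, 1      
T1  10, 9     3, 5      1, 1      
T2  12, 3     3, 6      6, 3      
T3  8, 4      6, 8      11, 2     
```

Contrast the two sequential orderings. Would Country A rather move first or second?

first

If Country A leads: Country B's best replies are T0→Moderate, T1→Free, T2→Moderate, T3→Moderate; Country A's induced payoffs 5, 10, 3, 6; outcome (T1, Free), payoffs (10, 9).
If Country B leads: Country A's best replies are Free→T2, Moderate→T3, High→T3; Country B's induced payoffs 3, 8, 2; outcome (T3, Moderate), payoffs (6, 8).
Country A gets 10 moving first and 6 moving second, so Country A prefers to move first.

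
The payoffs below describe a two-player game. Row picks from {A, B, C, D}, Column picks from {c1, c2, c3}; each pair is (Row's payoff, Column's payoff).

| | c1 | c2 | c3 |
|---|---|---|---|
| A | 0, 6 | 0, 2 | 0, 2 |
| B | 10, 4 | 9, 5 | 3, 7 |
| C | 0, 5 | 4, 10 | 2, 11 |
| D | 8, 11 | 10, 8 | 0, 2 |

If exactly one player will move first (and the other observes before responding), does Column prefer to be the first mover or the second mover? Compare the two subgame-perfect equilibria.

If Row leads: Column's best replies are A→c1, B→c3, C→c3, D→c1; Row's induced payoffs 0, 3, 2, 8; outcome (D, c1), payoffs (8, 11).
If Column leads: Row's best replies are c1→B, c2→D, c3→B; Column's induced payoffs 4, 8, 7; outcome (D, c2), payoffs (10, 8).
Column gets 8 moving first and 11 moving second, so Column prefers to move second.

second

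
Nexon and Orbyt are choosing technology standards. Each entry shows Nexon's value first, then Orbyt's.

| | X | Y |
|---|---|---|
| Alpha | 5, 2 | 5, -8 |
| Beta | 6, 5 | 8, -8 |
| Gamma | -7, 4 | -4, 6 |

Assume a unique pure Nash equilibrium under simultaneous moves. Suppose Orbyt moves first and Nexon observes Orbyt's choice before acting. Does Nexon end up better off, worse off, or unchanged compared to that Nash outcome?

unchanged

Solve by backward induction (Orbyt leads).
- X: Nexon compares 5, 6, -7 and picks Beta; Orbyt would get 5.
- Y: Nexon compares 5, 8, -4 and picks Beta; Orbyt would get -8.
Orbyt's induced payoffs are 5, -8, so Orbyt commits to X. Subgame-perfect outcome: (Beta, X) with payoffs (6, 5).
Under simultaneous play:
Nexon's best replies: X→Beta; Y→Beta.
Orbyt's best replies: Alpha→X; Beta→X; Gamma→Y.
Only (Beta, X) has each player best-responding; Nash payoffs (6, 5).
Nexon earns 6 sequentially versus 6 at the Nash outcome: unchanged.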